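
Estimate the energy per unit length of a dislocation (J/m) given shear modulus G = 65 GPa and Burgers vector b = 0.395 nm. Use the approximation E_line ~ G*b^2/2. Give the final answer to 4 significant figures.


E = G*b^2/2
b = 0.395 nm = 3.95e-10 m
G = 65 GPa = 6.5e+10 Pa
E = 0.5 * 6.5e+10 * (3.95e-10)^2
E = 5.071e-09 J/m


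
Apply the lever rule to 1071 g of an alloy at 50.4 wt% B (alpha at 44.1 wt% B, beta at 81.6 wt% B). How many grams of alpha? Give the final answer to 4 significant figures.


f_alpha = (C_beta - C0) / (C_beta - C_alpha)
f_alpha = (81.6 - 50.4) / (81.6 - 44.1) = 0.832
m_alpha = f_alpha * m_total = 0.832 * 1071 = 891.1 g


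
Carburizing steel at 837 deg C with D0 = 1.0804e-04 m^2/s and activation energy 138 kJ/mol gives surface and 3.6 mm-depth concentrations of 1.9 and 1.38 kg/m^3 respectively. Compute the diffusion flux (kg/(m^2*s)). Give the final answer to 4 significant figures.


Step 1: D = D0 * exp(-Qd/(R*T))
T = 837 + 273.15 = 1110.15 K
D = 1.0804e-04 * exp(-138e3 / (8.314 * 1110.15)) = 3.4689e-11 m^2/s
Step 2: J = D * (C1 - C2) / dx
J = 3.4689e-11 * (1.9 - 1.38) / 3.6e-03
J = 5.011e-09 kg/(m^2*s)


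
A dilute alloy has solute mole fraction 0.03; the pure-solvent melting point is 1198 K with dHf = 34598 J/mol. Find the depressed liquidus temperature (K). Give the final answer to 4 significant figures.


dT = R*Tm^2*x / dHf
dT = 8.314 * 1198^2 * 0.03 / 34598
dT = 10.3465 K
T_new = 1198 - 10.3465 = 1188 K


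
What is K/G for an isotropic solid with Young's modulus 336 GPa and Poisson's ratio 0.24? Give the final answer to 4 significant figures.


G = E / (2*(1+nu))
G = 336 / (2*(1+0.24)) = 135.484 GPa
K = E / (3*(1-2*nu))
K = 336 / (3*(1-2*0.24)) = 215.385 GPa
K/G = 215.385 / 135.484 = 1.59


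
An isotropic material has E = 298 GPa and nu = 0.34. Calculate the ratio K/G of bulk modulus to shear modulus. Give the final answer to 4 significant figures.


G = E / (2*(1+nu))
G = 298 / (2*(1+0.34)) = 111.194 GPa
K = E / (3*(1-2*nu))
K = 298 / (3*(1-2*0.34)) = 310.417 GPa
K/G = 310.417 / 111.194 = 2.792


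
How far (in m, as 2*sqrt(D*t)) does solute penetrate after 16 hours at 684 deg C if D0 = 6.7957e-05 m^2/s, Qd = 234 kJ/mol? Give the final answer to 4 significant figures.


Step 1: D = D0 * exp(-Qd/(R*T))
T = 957.15 K
D = 6.7957e-05 * exp(-234e3 / (8.314 * 957.15)) = 1.15257e-17 m^2/s
Step 2: L = 2*sqrt(D*t)
t = 16 h = 57600 s
L = 2*sqrt(1.15257e-17 * 57600) = 1.63e-06 m


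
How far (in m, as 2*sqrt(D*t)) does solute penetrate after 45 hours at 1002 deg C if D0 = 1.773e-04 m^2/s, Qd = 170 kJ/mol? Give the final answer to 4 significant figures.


Step 1: D = D0 * exp(-Qd/(R*T))
T = 1275.15 K
D = 1.773e-04 * exp(-170e3 / (8.314 * 1275.15)) = 1.92601e-11 m^2/s
Step 2: L = 2*sqrt(D*t)
t = 45 h = 162000 s
L = 2*sqrt(1.92601e-11 * 162000) = 3.533e-03 m


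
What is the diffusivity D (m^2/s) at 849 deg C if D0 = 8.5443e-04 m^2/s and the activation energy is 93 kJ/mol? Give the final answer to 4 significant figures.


D = D0 * exp(-Qd / (R*T))
T = 1122.15 K
D = 8.5443e-04 * exp(-93e3 / (8.314 * 1122.15))
D = 4.004e-08 m^2/s


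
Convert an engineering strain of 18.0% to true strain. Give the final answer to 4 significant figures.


epsilon_true = ln(1 + epsilon_eng)
epsilon_true = ln(1 + 0.18)
epsilon_true = 0.1655


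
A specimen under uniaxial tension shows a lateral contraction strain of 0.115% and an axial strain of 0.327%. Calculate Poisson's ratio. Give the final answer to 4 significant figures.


nu = -epsilon_lat / epsilon_axial
Lateral strain is contraction (negative), so using magnitudes:
nu = 0.115 / 0.327
nu = 0.3517


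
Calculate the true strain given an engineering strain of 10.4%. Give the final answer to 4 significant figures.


epsilon_true = ln(1 + epsilon_eng)
epsilon_true = ln(1 + 0.104)
epsilon_true = 0.09894


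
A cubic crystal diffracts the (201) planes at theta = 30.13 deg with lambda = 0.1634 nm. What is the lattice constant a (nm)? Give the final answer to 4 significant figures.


d = lambda / (2*sin(theta))
d = 0.1634 / (2*sin(30.13 deg))
d = 0.162761 nm
a = d * sqrt(h^2+k^2+l^2) = 0.162761 * sqrt(5)
a = 0.3639 nm


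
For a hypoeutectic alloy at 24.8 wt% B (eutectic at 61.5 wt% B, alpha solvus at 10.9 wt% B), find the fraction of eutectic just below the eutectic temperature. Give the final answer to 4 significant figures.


f_primary = (C_e - C0) / (C_e - C_alpha_max)
f_primary = (61.5 - 24.8) / (61.5 - 10.9)
f_primary = 0.725296
f_eutectic = 1 - 0.725296 = 0.2747


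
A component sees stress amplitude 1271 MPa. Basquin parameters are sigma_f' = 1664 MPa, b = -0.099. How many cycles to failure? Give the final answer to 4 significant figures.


sigma_a = sigma_f' * (2*Nf)^b
2*Nf = (sigma_a / sigma_f')^(1/b)
2*Nf = (1271 / 1664)^(1/-0.099)
2*Nf = 15.2019
Nf = 7.601 cycles


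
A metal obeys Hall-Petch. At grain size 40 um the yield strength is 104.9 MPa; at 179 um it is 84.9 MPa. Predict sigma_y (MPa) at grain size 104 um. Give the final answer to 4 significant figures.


sigma_y = sigma0 + k / sqrt(d)
1/sqrt(d1) = 1/sqrt(4e-05) = 158.114;  1/sqrt(d2) = 74.7435
k = (sigma1 - sigma2) / (1/sqrt(d1) - 1/sqrt(d2)) = (104.9 - 84.9) / (158.114 - 74.7435) = 0.239893 MPa*m^0.5
sigma0 = sigma1 - k/sqrt(d1) = 104.9 - 0.239893*158.114 = 66.9695 MPa
sigma_y(d3) = 66.9695 + 0.239893 / sqrt(1.04e-04) = 90.49 MPa


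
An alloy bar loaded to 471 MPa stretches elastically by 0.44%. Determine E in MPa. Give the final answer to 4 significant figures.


E = sigma / epsilon
epsilon = 0.44% = 4.4e-03
E = 471 / 4.4e-03
E = 107000 MPa


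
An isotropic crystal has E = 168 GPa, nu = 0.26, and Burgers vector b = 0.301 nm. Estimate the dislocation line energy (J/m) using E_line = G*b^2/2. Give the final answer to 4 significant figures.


Step 1: G = E / (2*(1+nu))
G = 168 / (2*(1+0.26)) = 66.6667 GPa = 6.66667e+10 Pa
Step 2: E_line = G*b^2/2
b = 0.301 nm = 3.01e-10 m
E_line = 0.5 * 6.66667e+10 * (3.01e-10)^2 = 3.02e-09 J/m


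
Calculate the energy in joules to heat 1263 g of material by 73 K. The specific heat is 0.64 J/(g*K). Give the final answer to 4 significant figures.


Q = m * cp * dT
Q = 1263 * 0.64 * 73
Q = 59010 J


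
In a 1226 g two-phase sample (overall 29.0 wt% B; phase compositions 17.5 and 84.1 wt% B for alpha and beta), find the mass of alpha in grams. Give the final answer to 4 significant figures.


f_alpha = (C_beta - C0) / (C_beta - C_alpha)
f_alpha = (84.1 - 29.0) / (84.1 - 17.5) = 0.827327
m_alpha = f_alpha * m_total = 0.827327 * 1226 = 1014 g


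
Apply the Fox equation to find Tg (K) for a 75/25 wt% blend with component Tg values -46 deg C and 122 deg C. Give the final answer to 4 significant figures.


1/Tg = w1/Tg1 + w2/Tg2 (in Kelvin)
Tg1 = 227.15 K, Tg2 = 395.15 K
1/Tg = 0.75/227.15 + 0.25/395.15
Tg = 254.2 K


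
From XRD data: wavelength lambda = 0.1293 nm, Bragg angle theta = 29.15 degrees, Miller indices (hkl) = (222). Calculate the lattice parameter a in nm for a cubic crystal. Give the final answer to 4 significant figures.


d = lambda / (2*sin(theta))
d = 0.1293 / (2*sin(29.15 deg))
d = 0.132725 nm
a = d * sqrt(h^2+k^2+l^2) = 0.132725 * sqrt(12)
a = 0.4598 nm


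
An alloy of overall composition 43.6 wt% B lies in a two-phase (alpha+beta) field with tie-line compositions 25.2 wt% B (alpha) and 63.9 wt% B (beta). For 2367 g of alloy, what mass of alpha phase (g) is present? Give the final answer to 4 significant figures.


f_alpha = (C_beta - C0) / (C_beta - C_alpha)
f_alpha = (63.9 - 43.6) / (63.9 - 25.2) = 0.524548
m_alpha = f_alpha * m_total = 0.524548 * 2367 = 1242 g


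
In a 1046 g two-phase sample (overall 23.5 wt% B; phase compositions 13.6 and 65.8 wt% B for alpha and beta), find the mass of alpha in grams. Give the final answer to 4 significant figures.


f_alpha = (C_beta - C0) / (C_beta - C_alpha)
f_alpha = (65.8 - 23.5) / (65.8 - 13.6) = 0.810345
m_alpha = f_alpha * m_total = 0.810345 * 1046 = 847.6 g


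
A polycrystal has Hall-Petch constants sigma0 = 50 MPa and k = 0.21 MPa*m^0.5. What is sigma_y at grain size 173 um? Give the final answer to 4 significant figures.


sigma_y = sigma0 + k / sqrt(d)
d = 173 um = 1.73e-04 m
sigma_y = 50 + 0.21 / sqrt(1.73e-04)
sigma_y = 65.97 MPa


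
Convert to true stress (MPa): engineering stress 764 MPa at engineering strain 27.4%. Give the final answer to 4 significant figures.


sigma_true = sigma_eng * (1 + epsilon_eng)
sigma_true = 764 * (1 + 0.274)
sigma_true = 973.3 MPa


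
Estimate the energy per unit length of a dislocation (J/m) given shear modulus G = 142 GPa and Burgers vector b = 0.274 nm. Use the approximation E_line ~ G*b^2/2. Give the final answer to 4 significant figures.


E = G*b^2/2
b = 0.274 nm = 2.74e-10 m
G = 142 GPa = 1.42e+11 Pa
E = 0.5 * 1.42e+11 * (2.74e-10)^2
E = 5.33e-09 J/m


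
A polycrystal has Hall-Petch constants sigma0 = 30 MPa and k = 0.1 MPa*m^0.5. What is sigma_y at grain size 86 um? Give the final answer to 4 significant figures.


sigma_y = sigma0 + k / sqrt(d)
d = 86 um = 8.6e-05 m
sigma_y = 30 + 0.1 / sqrt(8.6e-05)
sigma_y = 40.78 MPa


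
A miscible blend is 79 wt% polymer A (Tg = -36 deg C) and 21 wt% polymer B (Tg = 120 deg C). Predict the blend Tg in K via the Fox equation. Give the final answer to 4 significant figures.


1/Tg = w1/Tg1 + w2/Tg2 (in Kelvin)
Tg1 = 237.15 K, Tg2 = 393.15 K
1/Tg = 0.79/237.15 + 0.21/393.15
Tg = 258.7 K


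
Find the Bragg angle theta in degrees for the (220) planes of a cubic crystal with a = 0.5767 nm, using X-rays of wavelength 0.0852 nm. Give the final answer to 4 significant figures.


d = a / sqrt(h^2+k^2+l^2)
d = 0.5767 / sqrt(8) = 0.203894 nm
lambda = 2*d*sin(theta)  =>  sin(theta) = lambda / (2*d)
sin(theta) = 0.0852 / (2 * 0.203894) = 0.208932
theta = 12.06 deg


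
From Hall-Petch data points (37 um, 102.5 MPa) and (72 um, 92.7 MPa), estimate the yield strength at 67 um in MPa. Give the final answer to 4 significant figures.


sigma_y = sigma0 + k / sqrt(d)
1/sqrt(d1) = 1/sqrt(3.7e-05) = 164.399;  1/sqrt(d2) = 117.851
k = (sigma1 - sigma2) / (1/sqrt(d1) - 1/sqrt(d2)) = (102.5 - 92.7) / (164.399 - 117.851) = 0.210536 MPa*m^0.5
sigma0 = sigma1 - k/sqrt(d1) = 102.5 - 0.210536*164.399 = 67.8881 MPa
sigma_y(d3) = 67.8881 + 0.210536 / sqrt(6.7e-05) = 93.61 MPa


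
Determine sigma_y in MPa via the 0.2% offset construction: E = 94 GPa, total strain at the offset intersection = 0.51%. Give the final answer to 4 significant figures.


Offset strain = 0.002
Elastic strain at yield = total_strain - offset = 5.1e-03 - 0.002 = 3.1e-03
sigma_y = E * elastic_strain = 94000 * 3.1e-03
sigma_y = 291.4 MPa


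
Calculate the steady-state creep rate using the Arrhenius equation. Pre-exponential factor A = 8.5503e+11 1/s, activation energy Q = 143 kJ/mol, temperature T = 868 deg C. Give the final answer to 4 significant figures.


rate = A * exp(-Q / (R*T))
T = 868 + 273.15 = 1141.15 K
rate = 8.5503e+11 * exp(-143e3 / (8.314 * 1141.15))
rate = 243300 1/s


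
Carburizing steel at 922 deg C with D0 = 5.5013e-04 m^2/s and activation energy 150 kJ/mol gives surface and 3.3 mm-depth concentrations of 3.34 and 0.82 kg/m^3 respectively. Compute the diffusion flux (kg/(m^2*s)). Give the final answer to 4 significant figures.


Step 1: D = D0 * exp(-Qd/(R*T))
T = 922 + 273.15 = 1195.15 K
D = 5.5013e-04 * exp(-150e3 / (8.314 * 1195.15)) = 1.52898e-10 m^2/s
Step 2: J = D * (C1 - C2) / dx
J = 1.52898e-10 * (3.34 - 0.82) / 3.3e-03
J = 1.168e-07 kg/(m^2*s)


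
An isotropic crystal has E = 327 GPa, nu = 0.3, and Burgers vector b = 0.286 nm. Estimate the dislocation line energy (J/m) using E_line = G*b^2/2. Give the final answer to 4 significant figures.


Step 1: G = E / (2*(1+nu))
G = 327 / (2*(1+0.3)) = 125.769 GPa = 1.25769e+11 Pa
Step 2: E_line = G*b^2/2
b = 0.286 nm = 2.86e-10 m
E_line = 0.5 * 1.25769e+11 * (2.86e-10)^2 = 5.144e-09 J/m


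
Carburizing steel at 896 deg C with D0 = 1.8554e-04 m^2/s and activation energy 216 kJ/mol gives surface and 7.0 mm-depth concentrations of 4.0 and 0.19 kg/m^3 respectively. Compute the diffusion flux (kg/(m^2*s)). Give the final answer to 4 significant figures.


Step 1: D = D0 * exp(-Qd/(R*T))
T = 896 + 273.15 = 1169.15 K
D = 1.8554e-04 * exp(-216e3 / (8.314 * 1169.15)) = 4.14725e-14 m^2/s
Step 2: J = D * (C1 - C2) / dx
J = 4.14725e-14 * (4.0 - 0.19) / 7e-03
J = 2.257e-11 kg/(m^2*s)


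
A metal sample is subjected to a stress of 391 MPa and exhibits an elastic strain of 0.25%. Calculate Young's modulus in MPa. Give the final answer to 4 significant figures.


E = sigma / epsilon
epsilon = 0.25% = 2.5e-03
E = 391 / 2.5e-03
E = 156400 MPa


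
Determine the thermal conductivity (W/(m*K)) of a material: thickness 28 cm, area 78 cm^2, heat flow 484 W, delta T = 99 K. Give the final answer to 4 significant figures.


k = Q*L / (A*dT)
L = 0.28 m, A = 7.8e-03 m^2
k = 484 * 0.28 / (7.8e-03 * 99)
k = 175.5 W/(m*K)


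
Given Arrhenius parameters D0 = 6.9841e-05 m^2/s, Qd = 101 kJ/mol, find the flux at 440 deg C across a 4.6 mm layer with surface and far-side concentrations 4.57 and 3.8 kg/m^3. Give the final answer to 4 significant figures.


Step 1: D = D0 * exp(-Qd/(R*T))
T = 440 + 273.15 = 713.15 K
D = 6.9841e-05 * exp(-101e3 / (8.314 * 713.15)) = 2.7932e-12 m^2/s
Step 2: J = D * (C1 - C2) / dx
J = 2.7932e-12 * (4.57 - 3.8) / 4.6e-03
J = 4.676e-10 kg/(m^2*s)


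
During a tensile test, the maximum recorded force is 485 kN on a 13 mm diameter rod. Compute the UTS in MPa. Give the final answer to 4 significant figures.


A0 = pi*(d/2)^2 = pi*(13/2)^2 = 132.732 mm^2
UTS = F_max / A0 = 485*1000 / 132.732
UTS = 3654 MPa


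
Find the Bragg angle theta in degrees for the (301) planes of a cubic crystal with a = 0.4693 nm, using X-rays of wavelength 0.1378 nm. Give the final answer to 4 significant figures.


d = a / sqrt(h^2+k^2+l^2)
d = 0.4693 / sqrt(10) = 0.148406 nm
lambda = 2*d*sin(theta)  =>  sin(theta) = lambda / (2*d)
sin(theta) = 0.1378 / (2 * 0.148406) = 0.464268
theta = 27.66 deg


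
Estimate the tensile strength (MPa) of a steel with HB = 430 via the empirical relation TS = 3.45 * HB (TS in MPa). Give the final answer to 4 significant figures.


TS (MPa) = 3.45 * HB
TS = 3.45 * 430
TS = 1484 MPa


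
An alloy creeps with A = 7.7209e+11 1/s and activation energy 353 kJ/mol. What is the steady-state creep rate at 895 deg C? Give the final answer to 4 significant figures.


rate = A * exp(-Q / (R*T))
T = 895 + 273.15 = 1168.15 K
rate = 7.7209e+11 * exp(-353e3 / (8.314 * 1168.15))
rate = 1.266e-04 1/s


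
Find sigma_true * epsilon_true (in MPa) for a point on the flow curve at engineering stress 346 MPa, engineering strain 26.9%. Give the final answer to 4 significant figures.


sigma_true = sigma_eng * (1 + epsilon_eng)
sigma_true = 346 * (1 + 0.269) = 439.074 MPa
epsilon_true = ln(1 + epsilon_eng)
epsilon_true = ln(1 + 0.269) = 0.238229
sigma_true * epsilon_true = 439.074 * 0.238229 = 104.6 MPa


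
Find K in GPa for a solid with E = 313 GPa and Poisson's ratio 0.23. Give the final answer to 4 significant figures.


K = E / (3*(1-2*nu))
K = 313 / (3*(1-2*0.23))
K = 193.2 GPa


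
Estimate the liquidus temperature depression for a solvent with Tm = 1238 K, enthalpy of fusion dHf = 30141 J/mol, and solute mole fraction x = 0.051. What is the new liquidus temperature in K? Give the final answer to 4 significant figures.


dT = R*Tm^2*x / dHf
dT = 8.314 * 1238^2 * 0.051 / 30141
dT = 21.5607 K
T_new = 1238 - 21.5607 = 1216 K


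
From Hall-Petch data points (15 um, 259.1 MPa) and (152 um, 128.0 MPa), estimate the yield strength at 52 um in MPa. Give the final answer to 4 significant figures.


sigma_y = sigma0 + k / sqrt(d)
1/sqrt(d1) = 1/sqrt(1.5e-05) = 258.199;  1/sqrt(d2) = 81.1107
k = (sigma1 - sigma2) / (1/sqrt(d1) - 1/sqrt(d2)) = (259.1 - 128.0) / (258.199 - 81.1107) = 0.740309 MPa*m^0.5
sigma0 = sigma1 - k/sqrt(d1) = 259.1 - 0.740309*258.199 = 67.953 MPa
sigma_y(d3) = 67.953 + 0.740309 / sqrt(5.2e-05) = 170.6 MPa


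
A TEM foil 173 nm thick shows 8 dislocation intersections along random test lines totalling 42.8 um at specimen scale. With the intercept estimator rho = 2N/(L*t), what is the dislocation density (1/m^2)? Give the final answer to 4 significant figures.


rho = 2N / (L * t)
L = 42.8 um = 4.28e-05 m, t = 173 nm = 1.73e-07 m
rho = 2 * 8 / (4.28e-05 * 1.73e-07)
rho = 2.161e+12 1/m^2


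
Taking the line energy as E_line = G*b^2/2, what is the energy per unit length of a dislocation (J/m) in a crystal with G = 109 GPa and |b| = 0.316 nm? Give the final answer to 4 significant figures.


E = G*b^2/2
b = 0.316 nm = 3.16e-10 m
G = 109 GPa = 1.09e+11 Pa
E = 0.5 * 1.09e+11 * (3.16e-10)^2
E = 5.442e-09 J/m


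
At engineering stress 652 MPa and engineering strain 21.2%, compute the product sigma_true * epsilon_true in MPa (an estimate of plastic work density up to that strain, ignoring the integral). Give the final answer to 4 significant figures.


sigma_true = sigma_eng * (1 + epsilon_eng)
sigma_true = 652 * (1 + 0.212) = 790.224 MPa
epsilon_true = ln(1 + epsilon_eng)
epsilon_true = ln(1 + 0.212) = 0.192272
sigma_true * epsilon_true = 790.224 * 0.192272 = 151.9 MPa


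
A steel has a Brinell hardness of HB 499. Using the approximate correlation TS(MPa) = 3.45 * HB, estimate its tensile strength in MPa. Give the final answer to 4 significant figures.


TS (MPa) = 3.45 * HB
TS = 3.45 * 499
TS = 1722 MPa


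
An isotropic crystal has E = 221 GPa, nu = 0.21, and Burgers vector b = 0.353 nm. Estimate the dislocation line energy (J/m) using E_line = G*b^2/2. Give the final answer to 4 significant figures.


Step 1: G = E / (2*(1+nu))
G = 221 / (2*(1+0.21)) = 91.3223 GPa = 9.13223e+10 Pa
Step 2: E_line = G*b^2/2
b = 0.353 nm = 3.53e-10 m
E_line = 0.5 * 9.13223e+10 * (3.53e-10)^2 = 5.69e-09 J/m


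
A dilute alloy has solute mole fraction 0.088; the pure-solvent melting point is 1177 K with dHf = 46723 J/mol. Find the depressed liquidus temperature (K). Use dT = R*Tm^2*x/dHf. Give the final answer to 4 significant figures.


dT = R*Tm^2*x / dHf
dT = 8.314 * 1177^2 * 0.088 / 46723
dT = 21.6928 K
T_new = 1177 - 21.6928 = 1155 K


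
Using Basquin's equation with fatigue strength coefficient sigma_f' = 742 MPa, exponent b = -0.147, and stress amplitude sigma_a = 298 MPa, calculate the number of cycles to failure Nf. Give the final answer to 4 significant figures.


sigma_a = sigma_f' * (2*Nf)^b
2*Nf = (sigma_a / sigma_f')^(1/b)
2*Nf = (298 / 742)^(1/-0.147)
2*Nf = 495.626
Nf = 247.8 cycles


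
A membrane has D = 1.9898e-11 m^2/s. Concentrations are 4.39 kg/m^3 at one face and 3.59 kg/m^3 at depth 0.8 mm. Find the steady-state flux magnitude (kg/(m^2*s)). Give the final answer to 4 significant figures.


J = -D * (dC/dx) = D * (C1 - C2) / dx
J = 1.9898e-11 * (4.39 - 3.59) / 8e-04
J = 1.99e-08 kg/(m^2*s)


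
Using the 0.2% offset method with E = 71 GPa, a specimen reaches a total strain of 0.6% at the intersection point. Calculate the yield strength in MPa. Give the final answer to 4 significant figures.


Offset strain = 0.002
Elastic strain at yield = total_strain - offset = 6e-03 - 0.002 = 4e-03
sigma_y = E * elastic_strain = 71000 * 4e-03
sigma_y = 284 MPa


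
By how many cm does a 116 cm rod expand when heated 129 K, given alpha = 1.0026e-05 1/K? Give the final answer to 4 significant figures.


dL = L0 * alpha * dT
dL = 116 * 1.0026e-05 * 129
dL = 0.15 cm


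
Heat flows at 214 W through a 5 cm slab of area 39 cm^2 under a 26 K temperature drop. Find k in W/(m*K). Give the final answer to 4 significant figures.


k = Q*L / (A*dT)
L = 0.05 m, A = 3.9e-03 m^2
k = 214 * 0.05 / (3.9e-03 * 26)
k = 105.5 W/(m*K)


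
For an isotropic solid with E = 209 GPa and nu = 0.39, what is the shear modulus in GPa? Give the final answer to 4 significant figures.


G = E / (2*(1+nu))
G = 209 / (2*(1+0.39))
G = 75.18 GPa


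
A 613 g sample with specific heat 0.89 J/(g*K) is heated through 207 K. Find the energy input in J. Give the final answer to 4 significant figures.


Q = m * cp * dT
Q = 613 * 0.89 * 207
Q = 112900 J


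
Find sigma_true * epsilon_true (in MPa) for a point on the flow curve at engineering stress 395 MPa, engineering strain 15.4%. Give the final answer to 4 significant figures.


sigma_true = sigma_eng * (1 + epsilon_eng)
sigma_true = 395 * (1 + 0.154) = 455.83 MPa
epsilon_true = ln(1 + epsilon_eng)
epsilon_true = ln(1 + 0.154) = 0.143234
sigma_true * epsilon_true = 455.83 * 0.143234 = 65.29 MPa


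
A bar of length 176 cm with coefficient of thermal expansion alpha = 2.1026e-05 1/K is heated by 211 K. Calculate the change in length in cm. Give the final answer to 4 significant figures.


dL = L0 * alpha * dT
dL = 176 * 2.1026e-05 * 211
dL = 0.7808 cm


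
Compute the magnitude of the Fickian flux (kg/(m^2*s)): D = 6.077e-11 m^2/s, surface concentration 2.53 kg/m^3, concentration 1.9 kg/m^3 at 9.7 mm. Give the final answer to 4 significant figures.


J = -D * (dC/dx) = D * (C1 - C2) / dx
J = 6.077e-11 * (2.53 - 1.9) / 9.7e-03
J = 3.947e-09 kg/(m^2*s)


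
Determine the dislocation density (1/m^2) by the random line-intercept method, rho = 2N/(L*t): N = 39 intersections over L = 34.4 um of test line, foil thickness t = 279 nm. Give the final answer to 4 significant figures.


rho = 2N / (L * t)
L = 34.4 um = 3.44e-05 m, t = 279 nm = 2.79e-07 m
rho = 2 * 39 / (3.44e-05 * 2.79e-07)
rho = 8.127e+12 1/m^2


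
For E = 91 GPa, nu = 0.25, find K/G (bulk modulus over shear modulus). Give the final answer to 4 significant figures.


G = E / (2*(1+nu))
G = 91 / (2*(1+0.25)) = 36.4 GPa
K = E / (3*(1-2*nu))
K = 91 / (3*(1-2*0.25)) = 60.6667 GPa
K/G = 60.6667 / 36.4 = 1.667


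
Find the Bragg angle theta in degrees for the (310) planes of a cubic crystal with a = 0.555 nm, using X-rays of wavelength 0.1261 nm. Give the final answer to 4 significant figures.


d = a / sqrt(h^2+k^2+l^2)
d = 0.555 / sqrt(10) = 0.175506 nm
lambda = 2*d*sin(theta)  =>  sin(theta) = lambda / (2*d)
sin(theta) = 0.1261 / (2 * 0.175506) = 0.359246
theta = 21.05 deg


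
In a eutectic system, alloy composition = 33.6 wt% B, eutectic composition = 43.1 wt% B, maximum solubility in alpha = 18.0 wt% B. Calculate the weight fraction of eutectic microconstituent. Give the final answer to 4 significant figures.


f_primary = (C_e - C0) / (C_e - C_alpha_max)
f_primary = (43.1 - 33.6) / (43.1 - 18.0)
f_primary = 0.378486
f_eutectic = 1 - 0.378486 = 0.6215


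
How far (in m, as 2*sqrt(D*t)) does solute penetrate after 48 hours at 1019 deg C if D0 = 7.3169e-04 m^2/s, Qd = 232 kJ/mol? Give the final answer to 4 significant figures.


Step 1: D = D0 * exp(-Qd/(R*T))
T = 1292.15 K
D = 7.3169e-04 * exp(-232e3 / (8.314 * 1292.15)) = 3.05832e-13 m^2/s
Step 2: L = 2*sqrt(D*t)
t = 48 h = 172800 s
L = 2*sqrt(3.05832e-13 * 172800) = 4.598e-04 m


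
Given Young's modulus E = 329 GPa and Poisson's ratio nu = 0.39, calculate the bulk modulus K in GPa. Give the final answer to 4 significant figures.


K = E / (3*(1-2*nu))
K = 329 / (3*(1-2*0.39))
K = 498.5 GPa


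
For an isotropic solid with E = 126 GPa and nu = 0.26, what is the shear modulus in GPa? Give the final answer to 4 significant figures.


G = E / (2*(1+nu))
G = 126 / (2*(1+0.26))
G = 50 GPa


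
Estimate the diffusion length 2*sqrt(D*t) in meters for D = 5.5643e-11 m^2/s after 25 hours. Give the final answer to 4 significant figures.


t = 25 hr = 90000 s
Diffusion length = 2*sqrt(D*t)
= 2*sqrt(5.5643e-11 * 90000)
= 4.476e-03 m


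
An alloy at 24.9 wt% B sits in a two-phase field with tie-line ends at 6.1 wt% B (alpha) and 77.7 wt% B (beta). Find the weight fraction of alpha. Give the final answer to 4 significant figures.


f_alpha = (C_beta - C0) / (C_beta - C_alpha)
f_alpha = (77.7 - 24.9) / (77.7 - 6.1)
f_alpha = 0.7374


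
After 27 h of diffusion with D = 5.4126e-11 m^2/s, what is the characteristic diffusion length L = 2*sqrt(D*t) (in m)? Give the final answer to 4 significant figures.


t = 27 hr = 97200 s
Diffusion length = 2*sqrt(D*t)
= 2*sqrt(5.4126e-11 * 97200)
= 4.587e-03 m


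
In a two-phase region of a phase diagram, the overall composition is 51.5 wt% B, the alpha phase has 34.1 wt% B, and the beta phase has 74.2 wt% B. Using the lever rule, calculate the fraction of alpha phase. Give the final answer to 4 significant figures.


f_alpha = (C_beta - C0) / (C_beta - C_alpha)
f_alpha = (74.2 - 51.5) / (74.2 - 34.1)
f_alpha = 0.5661


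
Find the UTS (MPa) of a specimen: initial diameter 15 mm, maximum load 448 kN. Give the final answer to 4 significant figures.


A0 = pi*(d/2)^2 = pi*(15/2)^2 = 176.715 mm^2
UTS = F_max / A0 = 448*1000 / 176.715
UTS = 2535 MPa


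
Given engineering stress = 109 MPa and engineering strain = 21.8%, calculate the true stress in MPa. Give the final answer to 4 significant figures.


sigma_true = sigma_eng * (1 + epsilon_eng)
sigma_true = 109 * (1 + 0.218)
sigma_true = 132.8 MPa


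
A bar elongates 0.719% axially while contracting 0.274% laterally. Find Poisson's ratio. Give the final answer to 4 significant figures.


nu = -epsilon_lat / epsilon_axial
Lateral strain is contraction (negative), so using magnitudes:
nu = 0.274 / 0.719
nu = 0.3811


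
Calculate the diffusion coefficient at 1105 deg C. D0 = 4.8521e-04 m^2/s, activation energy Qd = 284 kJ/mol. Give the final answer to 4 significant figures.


D = D0 * exp(-Qd / (R*T))
T = 1378.15 K
D = 4.8521e-04 * exp(-284e3 / (8.314 * 1378.15))
D = 8.344e-15 m^2/s


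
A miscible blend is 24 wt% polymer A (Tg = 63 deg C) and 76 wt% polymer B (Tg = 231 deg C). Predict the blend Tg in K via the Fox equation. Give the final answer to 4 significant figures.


1/Tg = w1/Tg1 + w2/Tg2 (in Kelvin)
Tg1 = 336.15 K, Tg2 = 504.15 K
1/Tg = 0.24/336.15 + 0.76/504.15
Tg = 450.2 K


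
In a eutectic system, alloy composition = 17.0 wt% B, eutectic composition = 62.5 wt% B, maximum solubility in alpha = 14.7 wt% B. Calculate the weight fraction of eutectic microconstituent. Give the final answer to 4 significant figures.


f_primary = (C_e - C0) / (C_e - C_alpha_max)
f_primary = (62.5 - 17.0) / (62.5 - 14.7)
f_primary = 0.951883
f_eutectic = 1 - 0.951883 = 0.04812


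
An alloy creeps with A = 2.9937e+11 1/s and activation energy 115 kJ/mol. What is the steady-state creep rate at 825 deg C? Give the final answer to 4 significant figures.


rate = A * exp(-Q / (R*T))
T = 825 + 273.15 = 1098.15 K
rate = 2.9937e+11 * exp(-115e3 / (8.314 * 1098.15))
rate = 1.014e+06 1/s


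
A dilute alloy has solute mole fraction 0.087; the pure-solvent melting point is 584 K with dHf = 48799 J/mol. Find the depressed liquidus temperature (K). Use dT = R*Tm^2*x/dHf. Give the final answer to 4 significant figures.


dT = R*Tm^2*x / dHf
dT = 8.314 * 584^2 * 0.087 / 48799
dT = 5.05527 K
T_new = 584 - 5.05527 = 578.9 K


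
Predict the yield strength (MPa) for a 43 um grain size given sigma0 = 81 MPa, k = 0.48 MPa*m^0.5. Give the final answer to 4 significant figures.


sigma_y = sigma0 + k / sqrt(d)
d = 43 um = 4.3e-05 m
sigma_y = 81 + 0.48 / sqrt(4.3e-05)
sigma_y = 154.2 MPa


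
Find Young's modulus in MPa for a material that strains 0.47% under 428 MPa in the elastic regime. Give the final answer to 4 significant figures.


E = sigma / epsilon
epsilon = 0.47% = 4.7e-03
E = 428 / 4.7e-03
E = 91060 MPa


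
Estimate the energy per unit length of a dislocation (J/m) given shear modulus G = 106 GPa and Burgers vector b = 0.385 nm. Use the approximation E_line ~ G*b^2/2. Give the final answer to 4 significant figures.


E = G*b^2/2
b = 0.385 nm = 3.85e-10 m
G = 106 GPa = 1.06e+11 Pa
E = 0.5 * 1.06e+11 * (3.85e-10)^2
E = 7.856e-09 J/m


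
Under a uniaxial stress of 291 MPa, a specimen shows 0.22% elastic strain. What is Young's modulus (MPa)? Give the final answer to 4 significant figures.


E = sigma / epsilon
epsilon = 0.22% = 2.2e-03
E = 291 / 2.2e-03
E = 132300 MPa


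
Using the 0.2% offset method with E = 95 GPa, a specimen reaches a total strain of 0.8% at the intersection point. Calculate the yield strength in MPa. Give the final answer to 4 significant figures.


Offset strain = 0.002
Elastic strain at yield = total_strain - offset = 8e-03 - 0.002 = 6e-03
sigma_y = E * elastic_strain = 95000 * 6e-03
sigma_y = 570 MPa


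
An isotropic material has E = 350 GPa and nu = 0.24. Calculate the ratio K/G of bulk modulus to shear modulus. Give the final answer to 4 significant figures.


G = E / (2*(1+nu))
G = 350 / (2*(1+0.24)) = 141.129 GPa
K = E / (3*(1-2*nu))
K = 350 / (3*(1-2*0.24)) = 224.359 GPa
K/G = 224.359 / 141.129 = 1.59


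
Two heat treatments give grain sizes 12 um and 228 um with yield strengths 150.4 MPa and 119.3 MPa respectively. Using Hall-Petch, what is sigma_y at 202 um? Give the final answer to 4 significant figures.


sigma_y = sigma0 + k / sqrt(d)
1/sqrt(d1) = 1/sqrt(1.2e-05) = 288.675;  1/sqrt(d2) = 66.2266
k = (sigma1 - sigma2) / (1/sqrt(d1) - 1/sqrt(d2)) = (150.4 - 119.3) / (288.675 - 66.2266) = 0.139808 MPa*m^0.5
sigma0 = sigma1 - k/sqrt(d1) = 150.4 - 0.139808*288.675 = 110.041 MPa
sigma_y(d3) = 110.041 + 0.139808 / sqrt(2.02e-04) = 119.9 MPa


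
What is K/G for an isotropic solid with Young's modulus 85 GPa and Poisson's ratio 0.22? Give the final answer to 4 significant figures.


G = E / (2*(1+nu))
G = 85 / (2*(1+0.22)) = 34.8361 GPa
K = E / (3*(1-2*nu))
K = 85 / (3*(1-2*0.22)) = 50.5952 GPa
K/G = 50.5952 / 34.8361 = 1.452


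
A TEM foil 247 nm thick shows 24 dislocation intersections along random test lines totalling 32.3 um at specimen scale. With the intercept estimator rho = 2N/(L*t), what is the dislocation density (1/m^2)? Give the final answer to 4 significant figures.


rho = 2N / (L * t)
L = 32.3 um = 3.23e-05 m, t = 247 nm = 2.47e-07 m
rho = 2 * 24 / (3.23e-05 * 2.47e-07)
rho = 6.016e+12 1/m^2


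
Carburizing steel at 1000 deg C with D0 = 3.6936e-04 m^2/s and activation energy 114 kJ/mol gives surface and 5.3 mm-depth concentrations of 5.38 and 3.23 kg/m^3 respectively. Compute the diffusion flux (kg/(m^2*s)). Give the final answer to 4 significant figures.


Step 1: D = D0 * exp(-Qd/(R*T))
T = 1000 + 273.15 = 1273.15 K
D = 3.6936e-04 * exp(-114e3 / (8.314 * 1273.15)) = 7.76431e-09 m^2/s
Step 2: J = D * (C1 - C2) / dx
J = 7.76431e-09 * (5.38 - 3.23) / 5.3e-03
J = 3.15e-06 kg/(m^2*s)


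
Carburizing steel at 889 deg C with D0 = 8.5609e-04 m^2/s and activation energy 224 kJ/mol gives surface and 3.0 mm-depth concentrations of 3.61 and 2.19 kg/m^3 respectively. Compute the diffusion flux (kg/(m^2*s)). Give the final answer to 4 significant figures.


Step 1: D = D0 * exp(-Qd/(R*T))
T = 889 + 273.15 = 1162.15 K
D = 8.5609e-04 * exp(-224e3 / (8.314 * 1162.15)) = 7.31353e-14 m^2/s
Step 2: J = D * (C1 - C2) / dx
J = 7.31353e-14 * (3.61 - 2.19) / 3e-03
J = 3.462e-11 kg/(m^2*s)


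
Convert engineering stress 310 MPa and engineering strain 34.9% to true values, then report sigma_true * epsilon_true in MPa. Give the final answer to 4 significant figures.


sigma_true = sigma_eng * (1 + epsilon_eng)
sigma_true = 310 * (1 + 0.349) = 418.19 MPa
epsilon_true = ln(1 + epsilon_eng)
epsilon_true = ln(1 + 0.349) = 0.299364
sigma_true * epsilon_true = 418.19 * 0.299364 = 125.2 MPa


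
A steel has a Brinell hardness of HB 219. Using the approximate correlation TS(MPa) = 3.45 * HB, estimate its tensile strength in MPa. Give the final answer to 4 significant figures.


TS (MPa) = 3.45 * HB
TS = 3.45 * 219
TS = 755.6 MPa


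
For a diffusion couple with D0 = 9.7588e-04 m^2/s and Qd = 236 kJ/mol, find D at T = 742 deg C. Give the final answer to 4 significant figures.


D = D0 * exp(-Qd / (R*T))
T = 1015.15 K
D = 9.7588e-04 * exp(-236e3 / (8.314 * 1015.15))
D = 7.007e-16 m^2/s


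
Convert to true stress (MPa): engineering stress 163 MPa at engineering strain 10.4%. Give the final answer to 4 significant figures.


sigma_true = sigma_eng * (1 + epsilon_eng)
sigma_true = 163 * (1 + 0.104)
sigma_true = 180 MPa


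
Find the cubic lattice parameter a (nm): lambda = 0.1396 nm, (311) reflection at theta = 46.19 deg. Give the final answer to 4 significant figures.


d = lambda / (2*sin(theta))
d = 0.1396 / (2*sin(46.19 deg))
d = 0.0967242 nm
a = d * sqrt(h^2+k^2+l^2) = 0.0967242 * sqrt(11)
a = 0.3208 nm


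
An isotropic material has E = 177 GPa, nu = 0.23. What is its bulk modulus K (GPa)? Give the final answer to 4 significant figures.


K = E / (3*(1-2*nu))
K = 177 / (3*(1-2*0.23))
K = 109.3 GPa


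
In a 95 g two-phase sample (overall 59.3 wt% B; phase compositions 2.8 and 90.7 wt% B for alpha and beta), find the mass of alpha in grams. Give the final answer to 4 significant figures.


f_alpha = (C_beta - C0) / (C_beta - C_alpha)
f_alpha = (90.7 - 59.3) / (90.7 - 2.8) = 0.357224
m_alpha = f_alpha * m_total = 0.357224 * 95 = 33.94 g


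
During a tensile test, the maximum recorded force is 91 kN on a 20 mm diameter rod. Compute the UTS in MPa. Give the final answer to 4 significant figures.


A0 = pi*(d/2)^2 = pi*(20/2)^2 = 314.159 mm^2
UTS = F_max / A0 = 91*1000 / 314.159
UTS = 289.7 MPa


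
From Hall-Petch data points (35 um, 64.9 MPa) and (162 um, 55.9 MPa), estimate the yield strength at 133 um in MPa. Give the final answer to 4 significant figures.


sigma_y = sigma0 + k / sqrt(d)
1/sqrt(d1) = 1/sqrt(3.5e-05) = 169.031;  1/sqrt(d2) = 78.5674
k = (sigma1 - sigma2) / (1/sqrt(d1) - 1/sqrt(d2)) = (64.9 - 55.9) / (169.031 - 78.5674) = 0.0994877 MPa*m^0.5
sigma0 = sigma1 - k/sqrt(d1) = 64.9 - 0.0994877*169.031 = 48.0835 MPa
sigma_y(d3) = 48.0835 + 0.0994877 / sqrt(1.33e-04) = 56.71 MPa


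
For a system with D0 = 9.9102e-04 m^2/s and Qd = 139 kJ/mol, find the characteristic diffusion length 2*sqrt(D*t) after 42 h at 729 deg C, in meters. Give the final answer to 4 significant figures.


Step 1: D = D0 * exp(-Qd/(R*T))
T = 1002.15 K
D = 9.9102e-04 * exp(-139e3 / (8.314 * 1002.15)) = 5.63356e-11 m^2/s
Step 2: L = 2*sqrt(D*t)
t = 42 h = 151200 s
L = 2*sqrt(5.63356e-11 * 151200) = 5.837e-03 m


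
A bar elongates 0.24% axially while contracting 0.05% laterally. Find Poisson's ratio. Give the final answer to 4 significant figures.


nu = -epsilon_lat / epsilon_axial
Lateral strain is contraction (negative), so using magnitudes:
nu = 0.05 / 0.24
nu = 0.2083


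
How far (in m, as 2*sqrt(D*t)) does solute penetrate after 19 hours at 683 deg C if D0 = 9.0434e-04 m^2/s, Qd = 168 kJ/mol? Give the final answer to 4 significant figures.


Step 1: D = D0 * exp(-Qd/(R*T))
T = 956.15 K
D = 9.0434e-04 * exp(-168e3 / (8.314 * 956.15)) = 5.99972e-13 m^2/s
Step 2: L = 2*sqrt(D*t)
t = 19 h = 68400 s
L = 2*sqrt(5.99972e-13 * 68400) = 4.052e-04 m


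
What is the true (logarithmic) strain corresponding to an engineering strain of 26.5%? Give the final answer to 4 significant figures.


epsilon_true = ln(1 + epsilon_eng)
epsilon_true = ln(1 + 0.265)
epsilon_true = 0.2351


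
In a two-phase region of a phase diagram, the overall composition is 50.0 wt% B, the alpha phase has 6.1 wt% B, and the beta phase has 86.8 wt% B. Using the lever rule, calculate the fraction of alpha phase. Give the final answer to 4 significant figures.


f_alpha = (C_beta - C0) / (C_beta - C_alpha)
f_alpha = (86.8 - 50.0) / (86.8 - 6.1)
f_alpha = 0.456


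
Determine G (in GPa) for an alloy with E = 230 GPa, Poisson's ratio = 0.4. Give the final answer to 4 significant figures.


G = E / (2*(1+nu))
G = 230 / (2*(1+0.4))
G = 82.14 GPa


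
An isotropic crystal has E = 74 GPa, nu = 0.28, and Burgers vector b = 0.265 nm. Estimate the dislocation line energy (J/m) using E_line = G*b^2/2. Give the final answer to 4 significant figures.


Step 1: G = E / (2*(1+nu))
G = 74 / (2*(1+0.28)) = 28.9063 GPa = 2.89063e+10 Pa
Step 2: E_line = G*b^2/2
b = 0.265 nm = 2.65e-10 m
E_line = 0.5 * 2.89063e+10 * (2.65e-10)^2 = 1.015e-09 J/m


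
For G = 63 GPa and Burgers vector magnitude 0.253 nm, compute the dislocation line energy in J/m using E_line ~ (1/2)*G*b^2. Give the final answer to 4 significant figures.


E = G*b^2/2
b = 0.253 nm = 2.53e-10 m
G = 63 GPa = 6.3e+10 Pa
E = 0.5 * 6.3e+10 * (2.53e-10)^2
E = 2.016e-09 J/m


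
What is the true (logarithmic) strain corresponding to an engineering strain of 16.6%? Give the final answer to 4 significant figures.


epsilon_true = ln(1 + epsilon_eng)
epsilon_true = ln(1 + 0.166)
epsilon_true = 0.1536


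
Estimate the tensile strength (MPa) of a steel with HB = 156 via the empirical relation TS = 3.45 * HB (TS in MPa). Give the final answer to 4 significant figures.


TS (MPa) = 3.45 * HB
TS = 3.45 * 156
TS = 538.2 MPa


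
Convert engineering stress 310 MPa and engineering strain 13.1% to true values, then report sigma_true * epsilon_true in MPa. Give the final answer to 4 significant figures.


sigma_true = sigma_eng * (1 + epsilon_eng)
sigma_true = 310 * (1 + 0.131) = 350.61 MPa
epsilon_true = ln(1 + epsilon_eng)
epsilon_true = ln(1 + 0.131) = 0.123102
sigma_true * epsilon_true = 350.61 * 0.123102 = 43.16 MPa


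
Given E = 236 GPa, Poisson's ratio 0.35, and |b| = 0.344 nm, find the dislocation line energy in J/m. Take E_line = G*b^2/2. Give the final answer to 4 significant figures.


Step 1: G = E / (2*(1+nu))
G = 236 / (2*(1+0.35)) = 87.4074 GPa = 8.74074e+10 Pa
Step 2: E_line = G*b^2/2
b = 0.344 nm = 3.44e-10 m
E_line = 0.5 * 8.74074e+10 * (3.44e-10)^2 = 5.172e-09 J/m


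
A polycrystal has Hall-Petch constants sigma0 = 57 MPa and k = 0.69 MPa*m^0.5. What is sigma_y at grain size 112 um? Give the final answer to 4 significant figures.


sigma_y = sigma0 + k / sqrt(d)
d = 112 um = 1.12e-04 m
sigma_y = 57 + 0.69 / sqrt(1.12e-04)
sigma_y = 122.2 MPa


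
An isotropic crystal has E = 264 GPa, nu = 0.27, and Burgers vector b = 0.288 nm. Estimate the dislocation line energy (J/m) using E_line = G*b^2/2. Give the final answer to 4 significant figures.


Step 1: G = E / (2*(1+nu))
G = 264 / (2*(1+0.27)) = 103.937 GPa = 1.03937e+11 Pa
Step 2: E_line = G*b^2/2
b = 0.288 nm = 2.88e-10 m
E_line = 0.5 * 1.03937e+11 * (2.88e-10)^2 = 4.31e-09 J/m


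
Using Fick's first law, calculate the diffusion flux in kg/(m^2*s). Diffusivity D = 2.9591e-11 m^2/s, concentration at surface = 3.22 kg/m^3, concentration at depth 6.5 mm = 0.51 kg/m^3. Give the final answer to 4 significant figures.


J = -D * (dC/dx) = D * (C1 - C2) / dx
J = 2.9591e-11 * (3.22 - 0.51) / 6.5e-03
J = 1.234e-08 kg/(m^2*s)


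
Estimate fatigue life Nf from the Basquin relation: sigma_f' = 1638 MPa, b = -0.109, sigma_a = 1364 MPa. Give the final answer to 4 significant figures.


sigma_a = sigma_f' * (2*Nf)^b
2*Nf = (sigma_a / sigma_f')^(1/b)
2*Nf = (1364 / 1638)^(1/-0.109)
2*Nf = 5.36233
Nf = 2.681 cycles


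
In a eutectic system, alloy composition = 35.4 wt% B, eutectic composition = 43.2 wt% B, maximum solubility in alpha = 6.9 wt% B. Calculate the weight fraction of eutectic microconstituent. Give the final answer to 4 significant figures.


f_primary = (C_e - C0) / (C_e - C_alpha_max)
f_primary = (43.2 - 35.4) / (43.2 - 6.9)
f_primary = 0.214876
f_eutectic = 1 - 0.214876 = 0.7851


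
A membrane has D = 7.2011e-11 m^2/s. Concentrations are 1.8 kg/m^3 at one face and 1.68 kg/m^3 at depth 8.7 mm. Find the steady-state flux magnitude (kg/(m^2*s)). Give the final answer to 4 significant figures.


J = -D * (dC/dx) = D * (C1 - C2) / dx
J = 7.2011e-11 * (1.8 - 1.68) / 8.7e-03
J = 9.933e-10 kg/(m^2*s)


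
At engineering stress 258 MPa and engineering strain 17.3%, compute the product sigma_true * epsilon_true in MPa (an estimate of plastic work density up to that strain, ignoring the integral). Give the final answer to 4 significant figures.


sigma_true = sigma_eng * (1 + epsilon_eng)
sigma_true = 258 * (1 + 0.173) = 302.634 MPa
epsilon_true = ln(1 + epsilon_eng)
epsilon_true = ln(1 + 0.173) = 0.159565
sigma_true * epsilon_true = 302.634 * 0.159565 = 48.29 MPa
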